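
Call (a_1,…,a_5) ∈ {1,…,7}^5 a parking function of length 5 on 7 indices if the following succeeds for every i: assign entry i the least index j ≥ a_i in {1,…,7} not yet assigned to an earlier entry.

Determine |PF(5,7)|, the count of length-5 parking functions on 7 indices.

12288

|PF| = 3·8^4 = 3×4096 = 12288 (Pollak)
One tuple (3,7,1,1,6) → sorted (1,1,3,6,7): b_i ≤ 2+i ∀i, a PF.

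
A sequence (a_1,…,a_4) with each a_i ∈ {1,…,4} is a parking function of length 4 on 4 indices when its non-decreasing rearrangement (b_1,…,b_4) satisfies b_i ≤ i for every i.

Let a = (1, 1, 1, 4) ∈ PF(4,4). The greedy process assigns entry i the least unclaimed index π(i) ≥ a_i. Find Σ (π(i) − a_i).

3

Σπ = 10 ({1..4} each once); Σa = 1+1+1+4 = 7; disp = 10−7 = 3.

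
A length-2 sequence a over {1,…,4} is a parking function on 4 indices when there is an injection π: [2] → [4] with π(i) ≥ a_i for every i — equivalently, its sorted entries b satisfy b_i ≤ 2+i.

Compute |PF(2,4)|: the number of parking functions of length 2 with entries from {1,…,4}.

|PF| = (5−2)·5^(2−1) = 3·5 = 15 (Pollak)
E.g. (1,4) → sorted (1,4): b_i ≤ 2+i ∀i, a PF.

15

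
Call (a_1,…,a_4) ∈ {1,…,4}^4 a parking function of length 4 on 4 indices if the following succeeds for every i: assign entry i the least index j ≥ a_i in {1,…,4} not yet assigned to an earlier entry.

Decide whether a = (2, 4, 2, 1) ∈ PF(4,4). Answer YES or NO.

Order a: b = (1, 2, 2, 4).
  b_1=1 ≤ 1
  b_2=2 ≤ 2
  b_3=2 ≤ 3
  b_4=4 ≤ 4
All bounds hold ⇒ YES

YES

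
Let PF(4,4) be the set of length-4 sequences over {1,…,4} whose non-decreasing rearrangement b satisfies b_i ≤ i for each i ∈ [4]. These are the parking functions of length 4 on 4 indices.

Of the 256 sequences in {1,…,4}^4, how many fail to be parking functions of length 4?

131

Count = 1·5^3 = 1×125 = 125 (Pollak)
One tuple (4,1,4,4) → sorted (1,4,4,4): b_2=4>2, not a PF.
Total 256; non-PF = 256−125 = 131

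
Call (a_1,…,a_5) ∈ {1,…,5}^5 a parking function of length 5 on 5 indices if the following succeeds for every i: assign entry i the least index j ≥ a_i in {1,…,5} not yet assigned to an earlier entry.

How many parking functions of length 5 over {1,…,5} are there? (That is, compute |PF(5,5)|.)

|PF| = 1·6^4 = 1·1296 = 1296
One tuple (4,5,1,1,2) → sorted (1,1,2,4,5): b_i ≤ i ∀i, a PF.

1296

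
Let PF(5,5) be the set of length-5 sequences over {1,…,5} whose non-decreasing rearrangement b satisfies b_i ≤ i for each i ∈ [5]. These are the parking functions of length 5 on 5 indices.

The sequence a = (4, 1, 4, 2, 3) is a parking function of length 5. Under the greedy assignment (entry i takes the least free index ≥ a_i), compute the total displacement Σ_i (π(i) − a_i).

1

Σπ(i) = 1+…+5 = 15; Σa = 4+1+4+2+3 = 14; disp = 15−14 = 1.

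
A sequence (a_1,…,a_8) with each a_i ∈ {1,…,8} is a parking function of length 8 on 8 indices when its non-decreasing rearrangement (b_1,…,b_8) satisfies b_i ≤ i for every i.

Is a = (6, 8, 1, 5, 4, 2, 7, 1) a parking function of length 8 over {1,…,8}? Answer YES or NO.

Order a: b = (1, 1, 2, 4, 5, 6, 7, 8).
  b_1=1 ≤ 1
  b_2=1 ≤ 2
  b_3=2 ≤ 3
  b_4=4 ≤ 4
  b_5=5 ≤ 5
  b_6=6 ≤ 6
  b_7=7 ≤ 7
  b_8=8 ≤ 8
All bounds hold ⇒ YES

YES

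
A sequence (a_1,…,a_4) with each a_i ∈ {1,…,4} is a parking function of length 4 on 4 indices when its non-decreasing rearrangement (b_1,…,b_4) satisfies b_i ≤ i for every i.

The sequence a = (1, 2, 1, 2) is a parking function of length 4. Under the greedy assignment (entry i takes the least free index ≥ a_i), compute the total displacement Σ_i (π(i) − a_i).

4

Σπ = 4·5/2 = 10 (π permutes [4]); Σa = 1+2+1+2 = 6; disp = 10−6 = 4.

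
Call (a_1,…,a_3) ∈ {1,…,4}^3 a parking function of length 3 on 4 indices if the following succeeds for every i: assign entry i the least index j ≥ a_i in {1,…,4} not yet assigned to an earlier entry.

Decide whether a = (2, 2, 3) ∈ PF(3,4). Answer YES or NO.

Order a: b = (2, 2, 3).
  b_1=2 ≤ 2
  b_2=2 ≤ 3
  b_3=3 ≤ 4
All bounds hold ⇒ YES

YES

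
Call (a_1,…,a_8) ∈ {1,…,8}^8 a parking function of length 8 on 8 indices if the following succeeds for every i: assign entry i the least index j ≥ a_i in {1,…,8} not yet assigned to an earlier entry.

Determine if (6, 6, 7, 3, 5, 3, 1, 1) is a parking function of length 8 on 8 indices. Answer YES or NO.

YES

Sorted: b = (1, 1, 3, 3, 5, 6, 6, 7).
  b_1=1 ≤ 1
  b_2=1 ≤ 2
  b_3=3 ≤ 3
  b_4=3 ≤ 4
  b_5=5 ≤ 5
  b_6=6 ≤ 6
  b_7=6 ≤ 7
  b_8=7 ≤ 8
All bounds hold ⇒ YES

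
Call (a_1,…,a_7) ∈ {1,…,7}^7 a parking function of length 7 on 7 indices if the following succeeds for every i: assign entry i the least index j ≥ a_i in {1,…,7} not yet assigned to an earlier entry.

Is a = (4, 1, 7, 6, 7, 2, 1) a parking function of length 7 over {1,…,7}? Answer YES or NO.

Order a: b = (1, 1, 2, 4, 6, 7, 7).
  b_1=1 ≤ 1
  b_2=1 ≤ 2
  b_3=2 ≤ 3
  b_4=4 ≤ 4
  b_5=6 > 5
  fails at i=5 ⇒ NO

NO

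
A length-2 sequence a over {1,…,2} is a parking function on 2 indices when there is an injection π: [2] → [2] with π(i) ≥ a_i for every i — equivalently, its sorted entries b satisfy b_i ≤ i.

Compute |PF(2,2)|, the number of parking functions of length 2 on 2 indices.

Count = (2−2+1)·(2+1)^(2−1) = 1·3 = 3
One tuple (1,1) → sorted (1,1): b_i ≤ i ∀i, a PF.

3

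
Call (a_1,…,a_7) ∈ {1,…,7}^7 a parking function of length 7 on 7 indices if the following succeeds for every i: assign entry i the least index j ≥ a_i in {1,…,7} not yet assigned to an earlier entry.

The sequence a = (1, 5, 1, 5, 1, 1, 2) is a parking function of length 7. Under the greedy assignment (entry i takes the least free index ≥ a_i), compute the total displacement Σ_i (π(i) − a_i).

Σπ = 28 ({1..7} each once); Σa = 1+5+1+5+1+1+2 = 16; disp = 28−16 = 12.

12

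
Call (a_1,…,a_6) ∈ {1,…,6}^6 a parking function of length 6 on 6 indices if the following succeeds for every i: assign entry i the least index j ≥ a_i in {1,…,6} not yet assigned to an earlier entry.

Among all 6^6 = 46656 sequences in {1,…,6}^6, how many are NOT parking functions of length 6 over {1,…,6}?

29849

#PF = (6−6+1)·(6+1)^(6−1) = 1×16807 = 16807
Check (3,5,3,6,6,3) → sorted (3,3,3,5,6,6): b_1=3>1, not a PF.
Total 46656; non-PF = 46656−16807 = 29849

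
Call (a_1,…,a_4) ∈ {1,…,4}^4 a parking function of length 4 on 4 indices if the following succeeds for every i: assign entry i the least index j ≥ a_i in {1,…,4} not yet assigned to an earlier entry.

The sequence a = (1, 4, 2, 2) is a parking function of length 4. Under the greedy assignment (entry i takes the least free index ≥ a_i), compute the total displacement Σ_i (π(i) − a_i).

1

Σπ(i) = 1+…+4 = 10; Σa = 1+4+2+2 = 9; disp = 10−9 = 1.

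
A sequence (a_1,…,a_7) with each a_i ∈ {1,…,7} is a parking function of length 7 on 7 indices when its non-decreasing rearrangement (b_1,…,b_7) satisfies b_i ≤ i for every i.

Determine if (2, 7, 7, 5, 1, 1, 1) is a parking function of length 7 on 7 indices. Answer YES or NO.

Rearranged: b = (1, 1, 1, 2, 5, 7, 7).
  b_1=1 ≤ 1
  b_2=1 ≤ 2
  b_3=1 ≤ 3
  b_4=2 ≤ 4
  b_5=5 ≤ 5
  b_6=7 > 6
  fails at i=6 ⇒ NO

NO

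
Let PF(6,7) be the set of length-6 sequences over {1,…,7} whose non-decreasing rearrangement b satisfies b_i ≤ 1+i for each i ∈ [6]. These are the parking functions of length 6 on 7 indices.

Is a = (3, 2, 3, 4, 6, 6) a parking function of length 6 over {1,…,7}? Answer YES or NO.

Rearranged: b = (2, 3, 3, 4, 6, 6).
  b_1=2 ≤ 2
  b_2=3 ≤ 3
  b_3=3 ≤ 4
  b_4=4 ≤ 5
  b_5=6 ≤ 6
  b_6=6 ≤ 7
All bounds hold ⇒ YES

YES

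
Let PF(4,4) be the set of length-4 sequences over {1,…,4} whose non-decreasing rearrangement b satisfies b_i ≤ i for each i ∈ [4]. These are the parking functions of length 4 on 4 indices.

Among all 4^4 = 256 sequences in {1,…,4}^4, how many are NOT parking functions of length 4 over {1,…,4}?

131

|PF| = (4−4+1)·(4+1)^(4−1) = 1×125 = 125 [KW]
Check (4,4,4,4) → sorted (4,4,4,4): b_1=4>1, not a PF.
4^4 − 125 = 256 − 125 = 131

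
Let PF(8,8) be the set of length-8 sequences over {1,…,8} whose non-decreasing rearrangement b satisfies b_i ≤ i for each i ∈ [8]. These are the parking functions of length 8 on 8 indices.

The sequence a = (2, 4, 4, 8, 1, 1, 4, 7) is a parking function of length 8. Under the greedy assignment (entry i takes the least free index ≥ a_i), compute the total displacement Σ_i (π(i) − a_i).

5

Σπ = 36 ({1..8} each once); Σa = 2+4+4+8+1+1+4+7 = 31; disp = 36−31 = 5.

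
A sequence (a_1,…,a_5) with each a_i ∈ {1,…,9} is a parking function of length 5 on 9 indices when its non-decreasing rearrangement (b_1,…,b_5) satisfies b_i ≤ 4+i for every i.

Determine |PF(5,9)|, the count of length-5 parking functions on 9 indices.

50000

|PF(5,9)| = (9−5+1)·(9+1)^(5−1) = 5×10000 = 50000
E.g. (8,5,4,8,3) → sorted (3,4,5,8,8): b_i ≤ 4+i ∀i, a PF.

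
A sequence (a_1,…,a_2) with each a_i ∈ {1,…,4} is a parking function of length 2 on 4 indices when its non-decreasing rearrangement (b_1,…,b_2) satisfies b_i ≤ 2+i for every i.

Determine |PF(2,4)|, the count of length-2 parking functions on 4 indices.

15

#PF = (4−2+1)·(4+1)^(2−1) = 3·5 = 15 (Pollak)
One tuple (1,2) → sorted (1,2): b_i ≤ 2+i ∀i, a PF.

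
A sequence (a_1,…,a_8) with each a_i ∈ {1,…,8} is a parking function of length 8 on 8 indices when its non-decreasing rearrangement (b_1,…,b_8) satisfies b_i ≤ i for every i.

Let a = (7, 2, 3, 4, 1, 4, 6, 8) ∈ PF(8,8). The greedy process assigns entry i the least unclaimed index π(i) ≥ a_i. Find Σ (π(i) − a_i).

Σπ(i) = 1+…+8 = 36; Σa = 7+2+3+4+1+4+6+8 = 35; disp = 36−35 = 1.

1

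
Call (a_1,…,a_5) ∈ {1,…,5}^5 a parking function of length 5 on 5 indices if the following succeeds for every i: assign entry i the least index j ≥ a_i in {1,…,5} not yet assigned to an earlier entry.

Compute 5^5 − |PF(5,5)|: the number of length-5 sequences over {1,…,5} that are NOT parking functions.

1829

Count = (5−5+1)·(5+1)^(5−1) = 1·1296 = 1296 [KW]
Example (3,4,5,3,4) → sorted (3,3,4,4,5): b_1=3>1, not a PF.
Total 3125; non-PF = 3125−1296 = 1829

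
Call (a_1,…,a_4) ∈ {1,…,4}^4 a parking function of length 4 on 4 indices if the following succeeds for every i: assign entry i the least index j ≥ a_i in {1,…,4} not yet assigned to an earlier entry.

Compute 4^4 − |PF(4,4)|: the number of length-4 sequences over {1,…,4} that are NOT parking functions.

Count = (4−4+1)·(4+1)^(4−1) = 1·125 = 125 (Konheim–Weiss)
Check (4,3,3,4) → sorted (3,3,4,4): b_1=3>1, not a PF.
Total 256; non-PF = 256−125 = 131

131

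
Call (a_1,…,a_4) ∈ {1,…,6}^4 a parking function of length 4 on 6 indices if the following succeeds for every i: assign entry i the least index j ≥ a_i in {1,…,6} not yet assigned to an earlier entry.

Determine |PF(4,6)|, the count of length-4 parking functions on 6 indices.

1029

|PF(4,6)| = 3·7^3 = 3 · 343 = 1029
Check (3,1,2,3) → sorted (1,2,3,3): b_i ≤ 2+i ∀i, a PF.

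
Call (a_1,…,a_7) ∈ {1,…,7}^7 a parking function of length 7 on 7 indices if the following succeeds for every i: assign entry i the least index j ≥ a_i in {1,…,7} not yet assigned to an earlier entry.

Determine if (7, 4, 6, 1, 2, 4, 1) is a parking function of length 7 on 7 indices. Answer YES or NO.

Order a: b = (1, 1, 2, 4, 4, 6, 7).
  b_1=1 ≤ 1
  b_2=1 ≤ 2
  b_3=2 ≤ 3
  b_4=4 ≤ 4
  b_5=4 ≤ 5
  b_6=6 ≤ 6
  b_7=7 ≤ 7
All bounds hold ⇒ YES

YES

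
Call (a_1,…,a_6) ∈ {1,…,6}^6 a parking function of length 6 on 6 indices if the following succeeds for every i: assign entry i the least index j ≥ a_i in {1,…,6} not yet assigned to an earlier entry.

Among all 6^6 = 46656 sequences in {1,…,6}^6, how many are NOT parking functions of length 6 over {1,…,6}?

29849

|PF| = (7−6)·7^(6−1) = 1×16807 = 16807 (Konheim–Weiss)
Check (6,6,4,1,5,4) → sorted (1,4,4,5,6,6): b_2=4>2, not a PF.
So 46656 − 16807 = 29849 fail.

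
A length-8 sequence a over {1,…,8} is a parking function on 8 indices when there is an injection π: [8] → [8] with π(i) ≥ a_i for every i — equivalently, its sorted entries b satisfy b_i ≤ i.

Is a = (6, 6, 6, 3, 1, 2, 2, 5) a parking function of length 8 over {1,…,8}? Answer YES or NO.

YES

Sorted: b = (1, 2, 2, 3, 5, 6, 6, 6).
  b_1=1 ≤ 1
  b_2=2 ≤ 2
  b_3=2 ≤ 3
  b_4=3 ≤ 4
  b_5=5 ≤ 5
  b_6=6 ≤ 6
  b_7=6 ≤ 7
  b_8=6 ≤ 8
All bounds hold ⇒ YES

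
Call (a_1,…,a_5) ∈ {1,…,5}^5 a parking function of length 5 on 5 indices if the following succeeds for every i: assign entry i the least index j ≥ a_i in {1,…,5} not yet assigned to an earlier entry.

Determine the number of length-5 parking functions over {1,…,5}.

1296

Count = 1·6^4 = 1·1296 = 1296 (Konheim–Weiss)
Check (3,1,1,3,2) → sorted (1,1,2,3,3): b_i ≤ i ∀i, a PF.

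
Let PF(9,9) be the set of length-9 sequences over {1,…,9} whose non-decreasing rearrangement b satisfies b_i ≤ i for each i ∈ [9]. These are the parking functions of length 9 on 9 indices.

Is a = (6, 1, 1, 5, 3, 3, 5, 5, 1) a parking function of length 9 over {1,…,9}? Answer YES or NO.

YES

Rearranged: b = (1, 1, 1, 3, 3, 5, 5, 5, 6).
  b_1=1 ≤ 1
  b_2=1 ≤ 2
  b_3=1 ≤ 3
  b_4=3 ≤ 4
  b_5=3 ≤ 5
  b_6=5 ≤ 6
  b_7=5 ≤ 7
  b_8=5 ≤ 8
  b_9=6 ≤ 9
All bounds hold ⇒ YES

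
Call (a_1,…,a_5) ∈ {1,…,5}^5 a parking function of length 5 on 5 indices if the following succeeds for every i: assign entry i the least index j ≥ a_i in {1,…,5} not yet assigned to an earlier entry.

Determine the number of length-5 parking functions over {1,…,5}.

Count = 1·6^4 = 1·1296 = 1296 [KW]
E.g. (3,1,2,1,4) → sorted (1,1,2,3,4): b_i ≤ i ∀i, a PF.

1296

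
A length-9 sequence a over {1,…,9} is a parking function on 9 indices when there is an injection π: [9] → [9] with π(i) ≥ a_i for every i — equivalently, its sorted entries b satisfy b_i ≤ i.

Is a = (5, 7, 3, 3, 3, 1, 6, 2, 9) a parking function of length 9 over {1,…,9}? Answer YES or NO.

Order a: b = (1, 2, 3, 3, 3, 5, 6, 7, 9).
  b_1=1 ≤ 1
  b_2=2 ≤ 2
  b_3=3 ≤ 3
  b_4=3 ≤ 4
  b_5=3 ≤ 5
  b_6=5 ≤ 6
  b_7=6 ≤ 7
  b_8=7 ≤ 8
  b_9=9 ≤ 9
All bounds hold ⇒ YES

YES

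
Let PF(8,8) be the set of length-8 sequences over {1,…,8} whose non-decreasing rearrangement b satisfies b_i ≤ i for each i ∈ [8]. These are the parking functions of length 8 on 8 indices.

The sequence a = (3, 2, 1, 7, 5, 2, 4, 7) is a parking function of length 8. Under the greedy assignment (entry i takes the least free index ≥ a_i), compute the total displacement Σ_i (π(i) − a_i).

5

Σπ = 36 ({1..8} each once); Σa = 3+2+1+7+5+2+4+7 = 31; disp = 36−31 = 5.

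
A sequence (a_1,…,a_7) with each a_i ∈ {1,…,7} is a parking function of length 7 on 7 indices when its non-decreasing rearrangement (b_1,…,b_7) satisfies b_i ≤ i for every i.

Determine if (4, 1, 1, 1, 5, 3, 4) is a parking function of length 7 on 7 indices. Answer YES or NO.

Rearranged: b = (1, 1, 1, 3, 4, 4, 5).
  b_1=1 ≤ 1
  b_2=1 ≤ 2
  b_3=1 ≤ 3
  b_4=3 ≤ 4
  b_5=4 ≤ 5
  b_6=4 ≤ 6
  b_7=5 ≤ 7
All bounds hold ⇒ YES

YES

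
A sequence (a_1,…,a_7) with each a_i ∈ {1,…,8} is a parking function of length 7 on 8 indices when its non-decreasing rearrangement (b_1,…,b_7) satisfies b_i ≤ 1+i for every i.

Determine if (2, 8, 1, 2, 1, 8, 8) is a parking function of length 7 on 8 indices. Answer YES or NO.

NO

Order a: b = (1, 1, 2, 2, 8, 8, 8).
  b_1=1 ≤ 2
  b_2=1 ≤ 3
  b_3=2 ≤ 4
  b_4=2 ≤ 5
  b_5=8 > 6
  fails at i=5 ⇒ NO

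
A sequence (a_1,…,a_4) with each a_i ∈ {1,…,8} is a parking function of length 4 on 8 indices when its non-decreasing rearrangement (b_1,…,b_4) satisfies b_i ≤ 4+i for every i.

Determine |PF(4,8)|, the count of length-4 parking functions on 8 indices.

#PF = (8−4+1)·(8+1)^(4−1) = 5×729 = 3645 (Pollak)
Example (8,3,1,7) → sorted (1,3,7,8): b_i ≤ 4+i ∀i, a PF.

3645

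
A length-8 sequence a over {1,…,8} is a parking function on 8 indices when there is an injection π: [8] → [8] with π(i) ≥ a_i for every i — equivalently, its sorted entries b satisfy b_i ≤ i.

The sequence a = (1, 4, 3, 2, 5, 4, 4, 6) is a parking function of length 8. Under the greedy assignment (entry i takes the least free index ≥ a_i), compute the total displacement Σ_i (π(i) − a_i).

Σπ = 36 ({1..8} each once); Σa = 1+4+3+2+5+4+4+6 = 29; disp = 36−29 = 7.

7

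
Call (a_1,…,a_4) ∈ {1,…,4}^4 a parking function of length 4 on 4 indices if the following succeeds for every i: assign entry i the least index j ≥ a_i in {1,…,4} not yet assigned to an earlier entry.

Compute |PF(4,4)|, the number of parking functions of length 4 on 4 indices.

#PF = 1·5^3 = 1·125 = 125 (Konheim–Weiss)
Check (2,1,4,1) → sorted (1,1,2,4): b_i ≤ i ∀i, a PF.

125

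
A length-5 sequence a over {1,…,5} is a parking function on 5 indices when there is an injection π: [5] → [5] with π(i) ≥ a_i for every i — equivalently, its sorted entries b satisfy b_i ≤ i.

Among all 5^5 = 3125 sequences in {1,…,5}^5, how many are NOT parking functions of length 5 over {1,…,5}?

1829

#PF = (6−5)·6^(5−1) = 1 · 1296 = 1296 (Pollak)
Check (5,4,2,2,3) → sorted (2,2,3,4,5): b_1=2>1, not a PF.
Total 3125; non-PF = 3125−1296 = 1829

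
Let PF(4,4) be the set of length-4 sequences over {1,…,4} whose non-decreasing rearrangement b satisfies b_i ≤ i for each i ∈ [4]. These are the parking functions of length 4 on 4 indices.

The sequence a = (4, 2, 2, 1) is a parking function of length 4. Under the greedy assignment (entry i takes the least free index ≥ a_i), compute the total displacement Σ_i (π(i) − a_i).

1

Σπ = 10 ({1..4} each once); Σa = 4+2+2+1 = 9; disp = 10−9 = 1.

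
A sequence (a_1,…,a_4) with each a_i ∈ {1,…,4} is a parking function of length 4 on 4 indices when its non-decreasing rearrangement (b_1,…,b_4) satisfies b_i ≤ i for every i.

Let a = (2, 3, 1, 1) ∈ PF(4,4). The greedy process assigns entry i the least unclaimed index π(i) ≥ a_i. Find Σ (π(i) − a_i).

Σπ = 10 ({1..4} each once); Σa = 2+3+1+1 = 7; disp = 10−7 = 3.

3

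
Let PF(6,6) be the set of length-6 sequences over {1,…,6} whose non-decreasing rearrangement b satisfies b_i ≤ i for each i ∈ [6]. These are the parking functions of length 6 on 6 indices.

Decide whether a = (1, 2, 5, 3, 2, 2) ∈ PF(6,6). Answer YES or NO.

Sorted: b = (1, 2, 2, 2, 3, 5).
  b_1=1 ≤ 1
  b_2=2 ≤ 2
  b_3=2 ≤ 3
  b_4=2 ≤ 4
  b_5=3 ≤ 5
  b_6=5 ≤ 6
All bounds hold ⇒ YES

YES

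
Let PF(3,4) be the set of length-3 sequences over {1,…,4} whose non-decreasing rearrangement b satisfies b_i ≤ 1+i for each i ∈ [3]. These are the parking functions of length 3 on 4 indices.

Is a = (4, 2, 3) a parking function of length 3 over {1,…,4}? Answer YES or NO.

Sorted: b = (2, 3, 4).
  b_1=2 ≤ 2
  b_2=3 ≤ 3
  b_3=4 ≤ 4
All bounds hold ⇒ YES

YES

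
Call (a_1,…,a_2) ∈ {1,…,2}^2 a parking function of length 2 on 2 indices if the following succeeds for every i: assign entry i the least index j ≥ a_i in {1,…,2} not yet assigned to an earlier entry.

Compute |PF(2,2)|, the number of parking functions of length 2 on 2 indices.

|PF(2,2)| = (3−2)·3^(2−1) = 1 · 3 = 3
Check (1,2) → sorted (1,2): b_i ≤ i ∀i, a PF.

3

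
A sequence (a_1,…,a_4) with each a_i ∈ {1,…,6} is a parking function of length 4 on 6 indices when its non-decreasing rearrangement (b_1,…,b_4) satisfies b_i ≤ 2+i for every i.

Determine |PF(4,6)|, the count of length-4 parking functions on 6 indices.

1029

#PF = 3·7^3 = 3 · 343 = 1029 (Pollak)
E.g. (2,3,5,6) → sorted (2,3,5,6): b_i ≤ 2+i ∀i, a PF.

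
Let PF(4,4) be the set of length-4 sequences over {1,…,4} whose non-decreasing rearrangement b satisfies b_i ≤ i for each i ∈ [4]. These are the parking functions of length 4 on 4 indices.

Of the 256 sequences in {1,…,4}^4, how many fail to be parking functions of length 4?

Count = (5−4)·5^(4−1) = 1·125 = 125
One tuple (1,3,4,4) → sorted (1,3,4,4): b_2=3>2, not a PF.
So 256 − 125 = 131 fail.

131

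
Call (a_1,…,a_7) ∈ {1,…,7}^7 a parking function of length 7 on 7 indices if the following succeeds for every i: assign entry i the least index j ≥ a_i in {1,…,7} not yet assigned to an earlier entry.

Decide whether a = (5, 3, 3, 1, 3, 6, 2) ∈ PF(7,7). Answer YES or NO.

Sorted: b = (1, 2, 3, 3, 3, 5, 6).
  b_1=1 ≤ 1
  b_2=2 ≤ 2
  b_3=3 ≤ 3
  b_4=3 ≤ 4
  b_5=3 ≤ 5
  b_6=5 ≤ 6
  b_7=6 ≤ 7
All bounds hold ⇒ YES

YES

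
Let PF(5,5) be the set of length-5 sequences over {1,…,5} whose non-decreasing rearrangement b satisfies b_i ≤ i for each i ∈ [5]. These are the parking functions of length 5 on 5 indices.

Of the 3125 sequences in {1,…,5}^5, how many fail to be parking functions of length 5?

|PF(5,5)| = (6−5)·6^(5−1) = 1 · 1296 = 1296 [KW]
Example (3,3,5,5,5) → sorted (3,3,5,5,5): b_1=3>1, not a PF.
5^5 − 1296 = 3125 − 1296 = 1829

1829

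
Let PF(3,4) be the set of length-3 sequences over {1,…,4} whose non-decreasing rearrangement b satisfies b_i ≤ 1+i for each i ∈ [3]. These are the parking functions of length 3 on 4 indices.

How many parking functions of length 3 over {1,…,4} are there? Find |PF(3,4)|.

50

|PF(3,4)| = (4+1−3)·(4+1)^{3−1} = 2 · 25 = 50
E.g. (1,3,1) → sorted (1,1,3): b_i ≤ 1+i ∀i, a PF.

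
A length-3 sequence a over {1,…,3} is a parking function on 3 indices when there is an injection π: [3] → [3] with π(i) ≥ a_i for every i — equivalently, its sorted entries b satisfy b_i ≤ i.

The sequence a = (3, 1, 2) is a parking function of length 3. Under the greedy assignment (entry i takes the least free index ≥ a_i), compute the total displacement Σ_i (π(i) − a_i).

0

Σπ(i) = 1+…+3 = 6; Σa = 3+1+2 = 6; disp = 6−6 = 0.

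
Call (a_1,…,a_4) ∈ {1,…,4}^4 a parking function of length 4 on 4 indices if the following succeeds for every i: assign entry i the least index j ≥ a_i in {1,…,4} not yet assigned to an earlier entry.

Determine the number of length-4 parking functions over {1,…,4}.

125

#PF = (5−4)·5^(4−1) = 1·125 = 125 [KW]
One tuple (1,1,1,1) → sorted (1,1,1,1): b_i ≤ i ∀i, a PF.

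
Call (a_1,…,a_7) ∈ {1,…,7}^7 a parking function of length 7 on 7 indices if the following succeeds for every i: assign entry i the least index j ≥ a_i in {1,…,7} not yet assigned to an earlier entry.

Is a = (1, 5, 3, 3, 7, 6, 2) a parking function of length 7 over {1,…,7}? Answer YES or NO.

YES

Order a: b = (1, 2, 3, 3, 5, 6, 7).
  b_1=1 ≤ 1
  b_2=2 ≤ 2
  b_3=3 ≤ 3
  b_4=3 ≤ 4
  b_5=5 ≤ 5
  b_6=6 ≤ 6
  b_7=7 ≤ 7
All bounds hold ⇒ YES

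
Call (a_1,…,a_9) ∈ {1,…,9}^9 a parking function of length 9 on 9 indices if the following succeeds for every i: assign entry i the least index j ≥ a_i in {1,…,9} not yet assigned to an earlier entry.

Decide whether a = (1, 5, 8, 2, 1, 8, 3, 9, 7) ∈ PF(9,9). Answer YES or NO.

Sorted: b = (1, 1, 2, 3, 5, 7, 8, 8, 9).
  b_1=1 ≤ 1
  b_2=1 ≤ 2
  b_3=2 ≤ 3
  b_4=3 ≤ 4
  b_5=5 ≤ 5
  b_6=7 > 6
  fails at i=6 ⇒ NO

NO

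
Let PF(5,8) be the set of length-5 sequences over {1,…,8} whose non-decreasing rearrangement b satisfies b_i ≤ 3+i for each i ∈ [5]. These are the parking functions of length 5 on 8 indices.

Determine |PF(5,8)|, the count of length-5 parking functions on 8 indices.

26244

|PF| = (8+1−5)·(8+1)^{5−1} = 4·6561 = 26244
Example (6,1,6,5,2) → sorted (1,2,5,6,6): b_i ≤ 3+i ∀i, a PF.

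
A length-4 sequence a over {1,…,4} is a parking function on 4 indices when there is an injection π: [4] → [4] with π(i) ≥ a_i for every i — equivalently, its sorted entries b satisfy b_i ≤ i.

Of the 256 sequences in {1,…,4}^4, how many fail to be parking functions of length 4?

131

Count = (5−4)·5^(4−1) = 1·125 = 125 (Pollak)
One tuple (4,2,2,4) → sorted (2,2,4,4): b_1=2>1, not a PF.
4^4 − 125 = 256 − 125 = 131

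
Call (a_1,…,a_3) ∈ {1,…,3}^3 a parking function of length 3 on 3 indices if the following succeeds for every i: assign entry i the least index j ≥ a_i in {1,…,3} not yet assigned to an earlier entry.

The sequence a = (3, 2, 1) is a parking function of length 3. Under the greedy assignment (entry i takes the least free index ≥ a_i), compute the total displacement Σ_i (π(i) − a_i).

Σπ = 6 ({1..3} each once); Σa = 3+2+1 = 6; disp = 6−6 = 0.

0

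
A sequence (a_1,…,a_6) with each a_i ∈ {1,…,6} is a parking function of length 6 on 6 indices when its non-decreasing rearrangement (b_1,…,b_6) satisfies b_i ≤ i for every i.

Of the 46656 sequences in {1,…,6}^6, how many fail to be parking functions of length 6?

|PF(6,6)| = (7−6)·7^(6−1) = 1 · 16807 = 16807 [KW]
One tuple (5,1,5,4,4,5) → sorted (1,4,4,5,5,5): b_2=4>2, not a PF.
Total 46656; non-PF = 46656−16807 = 29849

29849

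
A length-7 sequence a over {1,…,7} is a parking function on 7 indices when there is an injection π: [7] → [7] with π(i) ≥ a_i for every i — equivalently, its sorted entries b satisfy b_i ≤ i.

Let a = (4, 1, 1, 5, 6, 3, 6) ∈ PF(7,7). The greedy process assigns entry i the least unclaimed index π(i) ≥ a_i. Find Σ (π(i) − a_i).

Σπ = 7·8/2 = 28 (π permutes [7]); Σa = 4+1+1+5+6+3+6 = 26; disp = 28−26 = 2.

2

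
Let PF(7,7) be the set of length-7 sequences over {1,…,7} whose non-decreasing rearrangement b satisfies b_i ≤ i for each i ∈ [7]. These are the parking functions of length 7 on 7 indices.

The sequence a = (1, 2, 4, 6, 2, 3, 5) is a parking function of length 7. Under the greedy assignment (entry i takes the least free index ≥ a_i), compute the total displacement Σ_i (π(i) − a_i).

5

Σπ(i) = 1+…+7 = 28; Σa = 1+2+4+6+2+3+5 = 23; disp = 28−23 = 5.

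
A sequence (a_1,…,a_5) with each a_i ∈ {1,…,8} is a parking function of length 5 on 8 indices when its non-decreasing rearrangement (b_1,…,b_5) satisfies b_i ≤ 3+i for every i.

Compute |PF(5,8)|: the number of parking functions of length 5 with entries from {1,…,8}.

26244

|PF| = (9−5)·9^(5−1) = 4×6561 = 26244
One tuple (5,8,7,1,2) → sorted (1,2,5,7,8): b_i ≤ 3+i ∀i, a PF.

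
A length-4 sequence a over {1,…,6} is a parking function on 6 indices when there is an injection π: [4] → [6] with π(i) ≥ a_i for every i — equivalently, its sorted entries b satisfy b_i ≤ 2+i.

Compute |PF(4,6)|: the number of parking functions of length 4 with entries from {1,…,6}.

1029

#PF = (6−4+1)·(6+1)^(4−1) = 3×343 = 1029 (Konheim–Weiss)
Check (5,1,2,5) → sorted (1,2,5,5): b_i ≤ 2+i ∀i, a PF.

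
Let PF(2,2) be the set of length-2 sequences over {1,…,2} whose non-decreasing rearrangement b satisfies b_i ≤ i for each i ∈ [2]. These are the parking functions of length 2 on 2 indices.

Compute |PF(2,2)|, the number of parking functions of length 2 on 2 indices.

3

|PF(2,2)| = 1·3^1 = 1 · 3 = 3 (Pollak)
Check (2,1) → sorted (1,2): b_i ≤ i ∀i, a PF.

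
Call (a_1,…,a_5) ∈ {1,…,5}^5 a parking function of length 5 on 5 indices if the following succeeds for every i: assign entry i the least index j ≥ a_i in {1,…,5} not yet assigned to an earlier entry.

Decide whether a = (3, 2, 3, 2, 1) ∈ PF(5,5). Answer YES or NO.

YES

Sorted: b = (1, 2, 2, 3, 3).
  b_1=1 ≤ 1
  b_2=2 ≤ 2
  b_3=2 ≤ 3
  b_4=3 ≤ 4
  b_5=3 ≤ 5
All bounds hold ⇒ YES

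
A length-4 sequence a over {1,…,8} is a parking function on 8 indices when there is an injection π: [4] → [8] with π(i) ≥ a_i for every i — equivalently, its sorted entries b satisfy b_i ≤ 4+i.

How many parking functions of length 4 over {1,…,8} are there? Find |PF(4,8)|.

#PF = (9−4)·9^(4−1) = 5·729 = 3645 (Konheim–Weiss)
Example (5,8,3,5) → sorted (3,5,5,8): b_i ≤ 4+i ∀i, a PF.

3645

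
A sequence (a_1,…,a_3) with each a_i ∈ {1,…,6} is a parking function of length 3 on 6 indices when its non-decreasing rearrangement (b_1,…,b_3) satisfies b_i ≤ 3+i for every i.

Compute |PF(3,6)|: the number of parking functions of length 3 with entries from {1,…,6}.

|PF| = (7−3)·7^(3−1) = 4 · 49 = 196
E.g. (2,4,3) → sorted (2,3,4): b_i ≤ 3+i ∀i, a PF.

196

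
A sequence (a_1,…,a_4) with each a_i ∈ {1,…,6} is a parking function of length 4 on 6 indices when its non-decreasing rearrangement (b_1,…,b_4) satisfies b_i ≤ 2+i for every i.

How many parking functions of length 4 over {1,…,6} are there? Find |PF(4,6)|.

1029

|PF| = 3·7^3 = 3 · 343 = 1029 (Konheim–Weiss)
E.g. (5,6,1,2) → sorted (1,2,5,6): b_i ≤ 2+i ∀i, a PF.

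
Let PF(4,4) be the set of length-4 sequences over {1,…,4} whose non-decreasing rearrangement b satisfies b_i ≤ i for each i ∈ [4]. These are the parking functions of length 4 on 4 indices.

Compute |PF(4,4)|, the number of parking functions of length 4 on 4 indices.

125

#PF = (5−4)·5^(4−1) = 1 · 125 = 125 (Konheim–Weiss)
One tuple (1,4,3,1) → sorted (1,1,3,4): b_i ≤ i ∀i, a PF.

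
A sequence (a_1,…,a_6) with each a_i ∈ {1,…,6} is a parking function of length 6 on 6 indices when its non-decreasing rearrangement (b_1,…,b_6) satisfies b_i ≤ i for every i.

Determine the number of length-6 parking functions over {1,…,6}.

Count = (6+1−6)·(6+1)^{6−1} = 1 · 16807 = 16807 (Konheim–Weiss)
Example (1,3,2,4,1,1) → sorted (1,1,1,2,3,4): b_i ≤ i ∀i, a PF.

16807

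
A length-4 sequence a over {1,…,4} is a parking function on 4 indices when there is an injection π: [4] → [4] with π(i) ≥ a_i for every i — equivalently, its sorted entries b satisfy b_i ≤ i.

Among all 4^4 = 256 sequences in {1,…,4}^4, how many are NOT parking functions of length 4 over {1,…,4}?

|PF(4,4)| = (5−4)·5^(4−1) = 1×125 = 125
E.g. (4,3,4,4) → sorted (3,4,4,4): b_1=3>1, not a PF.
4^4 − 125 = 256 − 125 = 131

131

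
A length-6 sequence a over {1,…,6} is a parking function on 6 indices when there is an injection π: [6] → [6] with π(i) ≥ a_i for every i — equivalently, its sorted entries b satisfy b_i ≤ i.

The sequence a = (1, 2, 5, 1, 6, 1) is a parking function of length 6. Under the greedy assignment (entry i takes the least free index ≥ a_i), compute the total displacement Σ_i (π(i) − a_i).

Σπ(i) = 1+…+6 = 21; Σa = 1+2+5+1+6+1 = 16; disp = 21−16 = 5.

5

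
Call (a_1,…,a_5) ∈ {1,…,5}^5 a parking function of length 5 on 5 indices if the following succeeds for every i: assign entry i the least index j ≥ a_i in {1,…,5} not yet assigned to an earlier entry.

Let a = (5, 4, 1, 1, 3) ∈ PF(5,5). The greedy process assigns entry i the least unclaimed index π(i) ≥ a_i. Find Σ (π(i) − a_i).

Σπ(i) = 1+…+5 = 15; Σa = 5+4+1+1+3 = 14; disp = 15−14 = 1.

1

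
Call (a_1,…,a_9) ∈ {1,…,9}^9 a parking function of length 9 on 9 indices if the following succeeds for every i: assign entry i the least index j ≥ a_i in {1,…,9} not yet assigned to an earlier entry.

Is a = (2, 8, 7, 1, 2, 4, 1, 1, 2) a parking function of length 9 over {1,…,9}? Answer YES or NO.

Order a: b = (1, 1, 1, 2, 2, 2, 4, 7, 8).
  b_1=1 ≤ 1
  b_2=1 ≤ 2
  b_3=1 ≤ 3
  b_4=2 ≤ 4
  b_5=2 ≤ 5
  b_6=2 ≤ 6
  b_7=4 ≤ 7
  b_8=7 ≤ 8
  b_9=8 ≤ 9
All bounds hold ⇒ YES

YES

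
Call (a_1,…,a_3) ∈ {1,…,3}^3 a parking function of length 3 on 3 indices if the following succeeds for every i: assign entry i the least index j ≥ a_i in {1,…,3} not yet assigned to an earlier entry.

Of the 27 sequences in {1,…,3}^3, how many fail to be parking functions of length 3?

11

|PF(3,3)| = 1·4^2 = 1·16 = 16
Example (2,2,2) → sorted (2,2,2): b_1=2>1, not a PF.
3^3 − 16 = 27 − 16 = 11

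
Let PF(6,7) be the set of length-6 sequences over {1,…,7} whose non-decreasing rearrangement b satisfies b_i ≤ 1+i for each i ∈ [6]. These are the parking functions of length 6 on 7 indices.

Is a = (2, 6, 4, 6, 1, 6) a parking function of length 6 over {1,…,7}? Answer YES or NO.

NO

Sorted: b = (1, 2, 4, 6, 6, 6).
  b_1=1 ≤ 2
  b_2=2 ≤ 3
  b_3=4 ≤ 4
  b_4=6 > 5
  fails at i=4 ⇒ NO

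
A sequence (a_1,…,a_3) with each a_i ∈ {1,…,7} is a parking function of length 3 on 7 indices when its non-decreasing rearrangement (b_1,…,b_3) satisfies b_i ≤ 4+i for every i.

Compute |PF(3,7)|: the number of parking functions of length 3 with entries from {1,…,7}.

320

Count = (7+1−3)·(7+1)^{3−1} = 5×64 = 320 (Pollak)
Check (4,2,3) → sorted (2,3,4): b_i ≤ 4+i ∀i, a PF.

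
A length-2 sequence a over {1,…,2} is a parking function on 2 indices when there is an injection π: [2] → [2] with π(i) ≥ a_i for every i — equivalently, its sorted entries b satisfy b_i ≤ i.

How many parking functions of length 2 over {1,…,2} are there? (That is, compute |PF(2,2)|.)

3

Count = (3−2)·3^(2−1) = 1·3 = 3 (Konheim–Weiss)
Example (2,1) → sorted (1,2): b_i ≤ i ∀i, a PF.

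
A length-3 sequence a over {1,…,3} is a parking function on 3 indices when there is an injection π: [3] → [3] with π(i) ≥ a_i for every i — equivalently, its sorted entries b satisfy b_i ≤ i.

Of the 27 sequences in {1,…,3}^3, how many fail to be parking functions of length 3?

11

Count = (3−3+1)·(3+1)^(3−1) = 1·16 = 16 [KW]
One tuple (2,3,2) → sorted (2,2,3): b_1=2>1, not a PF.
So 27 − 16 = 11 fail.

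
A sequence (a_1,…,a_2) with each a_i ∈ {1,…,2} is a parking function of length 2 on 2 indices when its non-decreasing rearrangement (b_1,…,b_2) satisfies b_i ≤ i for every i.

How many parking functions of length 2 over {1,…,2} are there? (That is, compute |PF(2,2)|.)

|PF| = (2−2+1)·(2+1)^(2−1) = 1×3 = 3
Example (1,2) → sorted (1,2): b_i ≤ i ∀i, a PF.

3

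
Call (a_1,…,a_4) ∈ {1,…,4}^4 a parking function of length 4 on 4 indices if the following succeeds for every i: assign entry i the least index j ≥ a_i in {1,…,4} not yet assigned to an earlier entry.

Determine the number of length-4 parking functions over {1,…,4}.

Count = (4−4+1)·(4+1)^(4−1) = 1×125 = 125 (Konheim–Weiss)
One tuple (2,2,1,1) → sorted (1,1,2,2): b_i ≤ i ∀i, a PF.

125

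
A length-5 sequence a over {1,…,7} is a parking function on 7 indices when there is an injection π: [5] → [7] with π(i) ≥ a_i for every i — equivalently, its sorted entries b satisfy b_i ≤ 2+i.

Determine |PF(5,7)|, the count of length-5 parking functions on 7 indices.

Count = (7+1−5)·(7+1)^{5−1} = 3·4096 = 12288
Check (5,7,2,6,3) → sorted (2,3,5,6,7): b_i ≤ 2+i ∀i, a PF.

12288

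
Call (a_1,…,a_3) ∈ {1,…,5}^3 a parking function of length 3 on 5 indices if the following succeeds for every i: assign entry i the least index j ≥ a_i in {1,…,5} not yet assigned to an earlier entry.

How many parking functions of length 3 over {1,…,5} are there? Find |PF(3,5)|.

#PF = (5+1−3)·(5+1)^{3−1} = 3×36 = 108 (Pollak)
Example (3,3,3) → sorted (3,3,3): b_i ≤ 2+i ∀i, a PF.

108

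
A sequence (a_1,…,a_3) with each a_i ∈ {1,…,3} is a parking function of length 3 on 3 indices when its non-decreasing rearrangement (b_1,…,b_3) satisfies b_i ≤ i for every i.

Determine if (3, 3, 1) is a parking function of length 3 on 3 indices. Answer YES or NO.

NO

Sorted: b = (1, 3, 3).
  b_1=1 ≤ 1
  b_2=3 > 2
  fails at i=2 ⇒ NO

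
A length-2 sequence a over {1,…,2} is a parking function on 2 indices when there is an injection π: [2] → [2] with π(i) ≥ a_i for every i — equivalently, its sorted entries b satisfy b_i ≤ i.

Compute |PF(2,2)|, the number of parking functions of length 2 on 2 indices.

3

#PF = (2+1−2)·(2+1)^{2−1} = 1×3 = 3 (Pollak)
E.g. (2,1) → sorted (1,2): b_i ≤ i ∀i, a PF.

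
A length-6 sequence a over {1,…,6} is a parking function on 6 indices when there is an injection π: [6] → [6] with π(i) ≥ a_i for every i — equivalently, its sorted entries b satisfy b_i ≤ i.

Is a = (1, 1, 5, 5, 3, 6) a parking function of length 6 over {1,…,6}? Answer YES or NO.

Order a: b = (1, 1, 3, 5, 5, 6).
  b_1=1 ≤ 1
  b_2=1 ≤ 2
  b_3=3 ≤ 3
  b_4=5 > 4
  fails at i=4 ⇒ NO

NO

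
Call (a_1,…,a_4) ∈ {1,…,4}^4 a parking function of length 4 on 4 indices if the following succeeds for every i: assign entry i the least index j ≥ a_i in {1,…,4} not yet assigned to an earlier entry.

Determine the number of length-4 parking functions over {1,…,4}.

125

#PF = (5−4)·5^(4−1) = 1×125 = 125 (Pollak)
Check (1,4,1,1) → sorted (1,1,1,4): b_i ≤ i ∀i, a PF.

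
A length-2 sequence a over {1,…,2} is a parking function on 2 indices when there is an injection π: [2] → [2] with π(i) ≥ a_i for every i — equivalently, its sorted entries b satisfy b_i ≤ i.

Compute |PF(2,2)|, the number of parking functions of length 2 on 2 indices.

3

Count = (2−2+1)·(2+1)^(2−1) = 1 · 3 = 3 [KW]
One tuple (1,2) → sorted (1,2): b_i ≤ i ∀i, a PF.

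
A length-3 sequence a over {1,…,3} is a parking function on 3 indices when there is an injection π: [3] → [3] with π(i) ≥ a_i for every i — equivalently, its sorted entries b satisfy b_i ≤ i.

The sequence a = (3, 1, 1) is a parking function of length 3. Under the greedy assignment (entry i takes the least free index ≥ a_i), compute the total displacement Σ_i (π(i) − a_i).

Σπ = 6 ({1..3} each once); Σa = 3+1+1 = 5; disp = 6−5 = 1.

1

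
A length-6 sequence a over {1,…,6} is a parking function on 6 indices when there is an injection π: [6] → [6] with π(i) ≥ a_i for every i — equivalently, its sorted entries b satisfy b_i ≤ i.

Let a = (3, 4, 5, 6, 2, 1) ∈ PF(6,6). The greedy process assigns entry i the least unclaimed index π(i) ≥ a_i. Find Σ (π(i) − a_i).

0

Σπ = 6·7/2 = 21 (π permutes [6]); Σa = 3+4+5+6+2+1 = 21; disp = 21−21 = 0.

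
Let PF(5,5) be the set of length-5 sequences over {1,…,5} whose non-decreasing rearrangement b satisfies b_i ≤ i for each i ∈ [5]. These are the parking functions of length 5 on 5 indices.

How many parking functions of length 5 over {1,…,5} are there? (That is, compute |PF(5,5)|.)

1296

#PF = 1·6^4 = 1·1296 = 1296
One tuple (4,2,5,3,1) → sorted (1,2,3,4,5): b_i ≤ i ∀i, a PF.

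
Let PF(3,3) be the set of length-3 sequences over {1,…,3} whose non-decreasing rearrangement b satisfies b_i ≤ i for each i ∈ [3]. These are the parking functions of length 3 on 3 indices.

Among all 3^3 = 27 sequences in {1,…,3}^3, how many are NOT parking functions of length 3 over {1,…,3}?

11

|PF(3,3)| = (3+1−3)·(3+1)^{3−1} = 1 · 16 = 16 (Pollak)
Check (3,3,1) → sorted (1,3,3): b_2=3>2, not a PF.
Total 27; non-PF = 27−16 = 11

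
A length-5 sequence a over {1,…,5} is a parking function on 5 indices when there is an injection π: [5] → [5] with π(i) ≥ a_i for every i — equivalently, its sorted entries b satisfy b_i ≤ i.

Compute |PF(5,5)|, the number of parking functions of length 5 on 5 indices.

1296

Count = (5+1−5)·(5+1)^{5−1} = 1·1296 = 1296 (Pollak)
Check (2,4,1,5,1) → sorted (1,1,2,4,5): b_i ≤ i ∀i, a PF.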